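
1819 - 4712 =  - 2893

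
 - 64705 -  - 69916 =5211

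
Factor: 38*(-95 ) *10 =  - 2^2*5^2*19^2=- 36100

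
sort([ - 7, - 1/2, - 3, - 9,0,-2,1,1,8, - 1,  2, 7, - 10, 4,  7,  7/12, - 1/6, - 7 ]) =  [ - 10, - 9, - 7, - 7, - 3, - 2, - 1, - 1/2, - 1/6, 0, 7/12,  1, 1,  2, 4, 7,7, 8]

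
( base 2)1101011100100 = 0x1ae4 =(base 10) 6884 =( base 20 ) H44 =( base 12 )3b98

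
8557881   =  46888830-38330949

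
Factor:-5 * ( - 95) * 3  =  3^1*5^2*19^1 = 1425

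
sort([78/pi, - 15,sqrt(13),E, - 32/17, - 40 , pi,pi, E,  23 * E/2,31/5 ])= [-40, - 15, - 32/17,E, E, pi,pi, sqrt( 13), 31/5,78/pi, 23 * E/2] 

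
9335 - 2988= 6347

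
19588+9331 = 28919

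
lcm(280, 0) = 0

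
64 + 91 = 155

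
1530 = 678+852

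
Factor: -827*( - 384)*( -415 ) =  - 2^7*3^1*5^1*83^1*827^1 = - 131790720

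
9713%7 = 4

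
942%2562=942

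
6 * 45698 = 274188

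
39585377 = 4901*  8077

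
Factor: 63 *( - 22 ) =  - 2^1*3^2 * 7^1*11^1 = -  1386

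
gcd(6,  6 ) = 6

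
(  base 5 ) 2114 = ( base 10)284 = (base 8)434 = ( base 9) 345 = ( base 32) 8s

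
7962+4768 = 12730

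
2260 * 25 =56500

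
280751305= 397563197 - 116811892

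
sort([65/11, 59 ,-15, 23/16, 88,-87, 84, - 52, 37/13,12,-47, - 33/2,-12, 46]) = [- 87, - 52,  -  47,-33/2,- 15, - 12, 23/16,37/13,65/11, 12, 46,59, 84, 88]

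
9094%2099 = 698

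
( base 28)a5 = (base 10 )285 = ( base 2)100011101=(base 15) 140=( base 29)9O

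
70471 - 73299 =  - 2828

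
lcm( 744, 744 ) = 744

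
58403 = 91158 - 32755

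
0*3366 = 0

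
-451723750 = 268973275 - 720697025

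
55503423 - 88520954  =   - 33017531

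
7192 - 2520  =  4672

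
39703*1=39703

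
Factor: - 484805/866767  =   - 5^1*11^( - 1)*47^1*2063^1*78797^( - 1 ) 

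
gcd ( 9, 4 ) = 1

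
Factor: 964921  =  223^1 * 4327^1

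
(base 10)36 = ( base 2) 100100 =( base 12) 30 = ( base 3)1100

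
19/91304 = 19/91304 = 0.00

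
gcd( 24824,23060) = 4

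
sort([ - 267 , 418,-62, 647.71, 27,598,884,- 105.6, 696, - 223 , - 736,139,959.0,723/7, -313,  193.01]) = [-736, - 313,-267,-223, -105.6, - 62,27,723/7,139, 193.01, 418 , 598,647.71, 696,  884,959.0 ] 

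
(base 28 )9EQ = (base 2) 1110100110010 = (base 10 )7474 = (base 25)BNO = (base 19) 11d7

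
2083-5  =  2078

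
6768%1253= 503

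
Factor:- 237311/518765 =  - 5^ ( - 1 )* 13^( -1 ) *23^(-1 )*307^1*347^( - 1)*773^1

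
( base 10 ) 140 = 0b10001100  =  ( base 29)4O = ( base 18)7E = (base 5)1030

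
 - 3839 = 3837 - 7676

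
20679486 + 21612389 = 42291875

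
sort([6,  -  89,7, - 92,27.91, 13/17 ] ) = [ - 92,-89, 13/17, 6, 7, 27.91] 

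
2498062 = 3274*763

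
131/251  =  131/251 =0.52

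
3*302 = 906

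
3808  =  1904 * 2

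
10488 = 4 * 2622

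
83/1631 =83/1631 = 0.05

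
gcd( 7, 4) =1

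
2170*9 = 19530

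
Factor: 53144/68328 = 7/9 = 3^( - 2 )*7^1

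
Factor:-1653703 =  - 19^1 * 87037^1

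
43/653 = 43/653 = 0.07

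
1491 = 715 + 776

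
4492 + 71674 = 76166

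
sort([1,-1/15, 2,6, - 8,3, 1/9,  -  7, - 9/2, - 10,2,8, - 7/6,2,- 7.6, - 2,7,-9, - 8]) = [ - 10, - 9, - 8  ,-8, - 7.6, - 7, - 9/2, - 2, - 7/6, - 1/15,1/9, 1,  2,2,2,3,6, 7, 8] 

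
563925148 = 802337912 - 238412764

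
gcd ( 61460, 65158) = 2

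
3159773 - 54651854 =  - 51492081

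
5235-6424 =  - 1189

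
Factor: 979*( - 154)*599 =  - 2^1*7^1*11^2*89^1*599^1 =- 90308834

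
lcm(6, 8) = 24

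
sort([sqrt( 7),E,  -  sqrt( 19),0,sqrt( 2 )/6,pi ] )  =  [ -sqrt( 19),0,sqrt( 2 ) /6,sqrt ( 7),E, pi ]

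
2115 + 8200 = 10315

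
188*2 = 376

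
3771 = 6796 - 3025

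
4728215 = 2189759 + 2538456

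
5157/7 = 736 + 5/7 = 736.71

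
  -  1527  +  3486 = 1959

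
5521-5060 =461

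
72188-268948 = - 196760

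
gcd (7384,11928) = 568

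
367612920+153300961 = 520913881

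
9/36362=9/36362 =0.00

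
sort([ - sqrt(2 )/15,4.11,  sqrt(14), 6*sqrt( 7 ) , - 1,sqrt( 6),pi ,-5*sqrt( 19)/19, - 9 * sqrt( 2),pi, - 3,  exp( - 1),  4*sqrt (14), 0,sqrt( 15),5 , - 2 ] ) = [-9*sqrt( 2), - 3 , - 2,-5*sqrt( 19)/19, - 1, - sqrt( 2)/15, 0, exp( - 1 ) , sqrt( 6),pi, pi, sqrt( 14),  sqrt(15 ),4.11,  5, 4*sqrt( 14), 6* sqrt ( 7 ) ]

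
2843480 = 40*71087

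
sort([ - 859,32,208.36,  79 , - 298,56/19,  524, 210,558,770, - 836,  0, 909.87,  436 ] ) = [ - 859, - 836,  -  298 , 0,56/19,32 , 79, 208.36, 210,436, 524,  558,770,909.87 ] 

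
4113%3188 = 925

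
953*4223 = 4024519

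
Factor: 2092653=3^2*157^1*1481^1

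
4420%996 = 436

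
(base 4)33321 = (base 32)vp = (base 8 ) 1771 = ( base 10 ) 1017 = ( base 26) 1D3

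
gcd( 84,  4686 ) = 6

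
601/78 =7 + 55/78 =7.71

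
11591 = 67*173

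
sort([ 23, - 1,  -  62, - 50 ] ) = [ - 62, - 50, - 1, 23]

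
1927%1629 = 298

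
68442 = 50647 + 17795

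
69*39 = 2691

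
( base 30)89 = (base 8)371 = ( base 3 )100020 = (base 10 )249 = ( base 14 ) 13b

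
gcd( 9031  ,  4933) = 1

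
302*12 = 3624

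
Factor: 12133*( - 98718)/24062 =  - 3^1*11^1*53^(-1)*227^( - 1)* 1103^1*16453^1=- 598872747/12031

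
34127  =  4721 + 29406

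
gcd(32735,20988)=1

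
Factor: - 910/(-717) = 2^1 * 3^( - 1)*5^1*  7^1*13^1*239^( - 1)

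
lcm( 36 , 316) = 2844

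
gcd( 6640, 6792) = 8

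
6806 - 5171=1635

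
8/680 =1/85 = 0.01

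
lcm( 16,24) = 48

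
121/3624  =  121/3624=0.03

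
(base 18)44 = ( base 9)84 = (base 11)6A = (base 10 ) 76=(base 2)1001100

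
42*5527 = 232134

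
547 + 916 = 1463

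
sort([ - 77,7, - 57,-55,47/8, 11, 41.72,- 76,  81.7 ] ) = [ - 77,-76, - 57, - 55, 47/8, 7,11, 41.72 , 81.7 ] 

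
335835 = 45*7463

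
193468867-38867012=154601855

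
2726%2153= 573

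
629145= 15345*41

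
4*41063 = 164252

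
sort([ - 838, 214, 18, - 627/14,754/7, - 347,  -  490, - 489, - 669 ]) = [ - 838,- 669, -490 , - 489,-347, - 627/14,18, 754/7,  214 ] 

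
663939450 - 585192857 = 78746593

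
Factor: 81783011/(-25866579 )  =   - 3^(- 1)*19^1*29^ ( - 1 )* 297317^( - 1 )*4304369^1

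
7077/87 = 2359/29   =  81.34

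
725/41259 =725/41259 = 0.02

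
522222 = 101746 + 420476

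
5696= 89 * 64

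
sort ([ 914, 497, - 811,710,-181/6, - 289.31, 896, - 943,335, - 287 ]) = [ - 943, - 811, - 289.31, - 287, - 181/6,335,497,710,896 , 914]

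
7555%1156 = 619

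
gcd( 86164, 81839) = 1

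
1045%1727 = 1045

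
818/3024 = 409/1512  =  0.27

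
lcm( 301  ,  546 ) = 23478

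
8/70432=1/8804 = 0.00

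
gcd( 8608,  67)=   1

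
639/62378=639/62378 = 0.01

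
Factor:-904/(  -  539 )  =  2^3 * 7^(-2 )*11^( - 1)*113^1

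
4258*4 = 17032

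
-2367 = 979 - 3346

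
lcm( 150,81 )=4050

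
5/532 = 5/532 = 0.01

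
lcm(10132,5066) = 10132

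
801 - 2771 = -1970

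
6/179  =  6/179= 0.03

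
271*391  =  105961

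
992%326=14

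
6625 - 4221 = 2404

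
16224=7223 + 9001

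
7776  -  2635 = 5141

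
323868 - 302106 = 21762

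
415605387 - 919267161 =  - 503661774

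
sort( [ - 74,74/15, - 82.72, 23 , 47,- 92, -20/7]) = [  -  92, - 82.72, - 74, - 20/7, 74/15, 23, 47] 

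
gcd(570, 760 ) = 190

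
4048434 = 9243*438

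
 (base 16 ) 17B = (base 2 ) 101111011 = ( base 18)131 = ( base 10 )379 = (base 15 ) 1A4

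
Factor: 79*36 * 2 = 5688 = 2^3*3^2*79^1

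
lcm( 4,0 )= 0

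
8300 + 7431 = 15731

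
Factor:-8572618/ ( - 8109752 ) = 4286309/4054876 = 2^( - 2 ) * 7^( - 1 )*144817^( - 1) * 4286309^1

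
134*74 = 9916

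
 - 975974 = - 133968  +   - 842006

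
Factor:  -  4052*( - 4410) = 17869320=2^3*3^2*5^1*7^2*1013^1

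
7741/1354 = 7741/1354 =5.72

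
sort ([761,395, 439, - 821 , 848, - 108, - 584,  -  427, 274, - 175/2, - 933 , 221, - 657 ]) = [ - 933, - 821, - 657, - 584, - 427, - 108, - 175/2,221,  274,  395, 439,761 , 848] 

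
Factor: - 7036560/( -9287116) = 2^2 * 3^2 *5^1*29^1*337^1*449^( -1)*5171^(-1)  =  1759140/2321779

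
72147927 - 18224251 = 53923676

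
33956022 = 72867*466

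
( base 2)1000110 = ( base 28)2E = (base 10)70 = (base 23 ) 31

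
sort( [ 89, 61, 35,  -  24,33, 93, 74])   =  [ - 24 , 33,35,61, 74, 89, 93 ]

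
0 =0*308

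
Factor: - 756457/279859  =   - 13^1 *67^( - 1) * 4177^( - 1 )*58189^1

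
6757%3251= 255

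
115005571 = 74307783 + 40697788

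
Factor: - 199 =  - 199^1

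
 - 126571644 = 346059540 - 472631184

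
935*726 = 678810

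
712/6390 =356/3195 = 0.11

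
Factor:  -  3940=-2^2*5^1 * 197^1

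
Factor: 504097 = 11^1*45827^1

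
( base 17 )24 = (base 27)1B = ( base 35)13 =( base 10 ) 38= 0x26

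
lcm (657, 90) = 6570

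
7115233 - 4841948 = 2273285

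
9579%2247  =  591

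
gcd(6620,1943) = 1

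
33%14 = 5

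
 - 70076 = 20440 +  - 90516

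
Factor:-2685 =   -  3^1*5^1*179^1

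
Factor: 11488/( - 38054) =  - 16/53 = - 2^4*53^ ( - 1)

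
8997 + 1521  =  10518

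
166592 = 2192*76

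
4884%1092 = 516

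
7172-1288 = 5884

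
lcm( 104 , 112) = 1456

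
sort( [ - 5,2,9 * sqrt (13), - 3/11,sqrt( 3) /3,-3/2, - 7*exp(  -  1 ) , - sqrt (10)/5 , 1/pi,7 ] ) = [  -  5, - 7*exp( - 1 ) , - 3/2, - sqrt(10)/5, - 3/11, 1/pi , sqrt( 3 ) /3, 2,7,9*sqrt( 13) ]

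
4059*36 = 146124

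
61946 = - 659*(-94 )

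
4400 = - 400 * ( - 11 ) 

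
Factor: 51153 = 3^1 * 17^2 * 59^1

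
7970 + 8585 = 16555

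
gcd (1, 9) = 1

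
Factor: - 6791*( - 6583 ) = 29^1*227^1*6791^1 = 44705153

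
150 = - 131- - 281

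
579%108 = 39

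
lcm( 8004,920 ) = 80040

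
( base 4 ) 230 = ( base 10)44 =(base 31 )1d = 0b101100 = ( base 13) 35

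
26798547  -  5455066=21343481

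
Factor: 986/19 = 2^1*17^1*19^( - 1)*29^1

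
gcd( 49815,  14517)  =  9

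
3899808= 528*7386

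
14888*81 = 1205928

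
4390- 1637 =2753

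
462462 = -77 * ( - 6006)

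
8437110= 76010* 111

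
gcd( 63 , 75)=3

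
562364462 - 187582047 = 374782415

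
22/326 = 11/163= 0.07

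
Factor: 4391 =4391^1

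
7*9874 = 69118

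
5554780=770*7214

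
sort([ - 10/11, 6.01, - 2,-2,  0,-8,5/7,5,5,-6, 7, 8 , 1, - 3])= [ - 8, - 6, - 3 , - 2, - 2, - 10/11, 0,5/7, 1, 5, 5, 6.01, 7,8 ] 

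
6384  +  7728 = 14112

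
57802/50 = 28901/25=1156.04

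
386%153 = 80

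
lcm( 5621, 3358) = 258566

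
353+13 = 366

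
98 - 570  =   - 472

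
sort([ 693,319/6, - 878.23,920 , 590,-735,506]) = [  -  878.23, - 735,319/6,506,590, 693,920] 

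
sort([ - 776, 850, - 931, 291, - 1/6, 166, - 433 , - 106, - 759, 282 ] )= [ - 931, - 776, - 759, - 433, - 106, - 1/6, 166, 282, 291, 850] 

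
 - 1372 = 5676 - 7048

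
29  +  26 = 55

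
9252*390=3608280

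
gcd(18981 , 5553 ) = 9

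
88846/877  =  88846/877 = 101.31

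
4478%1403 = 269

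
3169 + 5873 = 9042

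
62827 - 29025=33802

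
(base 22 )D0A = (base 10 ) 6302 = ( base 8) 14236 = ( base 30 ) 702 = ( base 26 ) 98A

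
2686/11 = 244  +  2/11 = 244.18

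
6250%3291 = 2959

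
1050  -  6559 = -5509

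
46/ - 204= - 23/102 = - 0.23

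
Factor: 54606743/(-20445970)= - 2^( - 1)*5^( - 1)*89^( - 1 )*22973^ (-1)*54606743^1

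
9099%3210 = 2679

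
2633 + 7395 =10028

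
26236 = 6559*4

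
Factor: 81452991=3^1*27150997^1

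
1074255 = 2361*455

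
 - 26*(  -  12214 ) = 317564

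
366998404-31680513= 335317891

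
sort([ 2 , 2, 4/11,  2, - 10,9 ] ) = [-10,4/11, 2 , 2,  2,9 ]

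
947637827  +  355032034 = 1302669861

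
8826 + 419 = 9245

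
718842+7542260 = 8261102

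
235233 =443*531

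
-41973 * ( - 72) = 3022056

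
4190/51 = 4190/51= 82.16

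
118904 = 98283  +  20621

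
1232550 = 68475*18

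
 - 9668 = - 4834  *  2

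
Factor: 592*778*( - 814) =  - 374908864= - 2^6*11^1*37^2*389^1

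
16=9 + 7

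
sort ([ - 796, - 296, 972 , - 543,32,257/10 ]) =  [-796,  -  543 ,-296 , 257/10,32,  972 ] 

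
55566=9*6174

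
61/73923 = 61/73923=0.00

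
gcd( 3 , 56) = 1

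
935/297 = 85/27  =  3.15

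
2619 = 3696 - 1077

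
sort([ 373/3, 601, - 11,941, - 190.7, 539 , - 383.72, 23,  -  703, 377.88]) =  [-703 , - 383.72, - 190.7, - 11,23, 373/3 , 377.88, 539, 601, 941 ]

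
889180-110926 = 778254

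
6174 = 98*63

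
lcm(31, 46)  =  1426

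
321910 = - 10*( - 32191 ) 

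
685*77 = 52745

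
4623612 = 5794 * 798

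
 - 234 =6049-6283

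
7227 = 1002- - 6225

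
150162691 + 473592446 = 623755137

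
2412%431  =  257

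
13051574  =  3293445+9758129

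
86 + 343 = 429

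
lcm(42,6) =42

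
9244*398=3679112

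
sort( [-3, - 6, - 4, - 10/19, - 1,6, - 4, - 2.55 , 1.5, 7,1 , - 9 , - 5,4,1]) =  [-9, - 6,- 5, - 4, - 4, - 3, - 2.55, - 1, -10/19,1,1,1.5,4,6, 7 ]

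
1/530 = 1/530 = 0.00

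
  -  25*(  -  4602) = 115050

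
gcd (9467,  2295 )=1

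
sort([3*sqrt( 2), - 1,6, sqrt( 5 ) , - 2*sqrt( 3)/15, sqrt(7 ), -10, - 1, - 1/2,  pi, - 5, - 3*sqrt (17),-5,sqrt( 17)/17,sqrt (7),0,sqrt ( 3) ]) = [ - 3*sqrt(17 ),  -  10, - 5, - 5 , - 1, - 1, - 1/2,-2*sqrt( 3)/15,0, sqrt( 17)/17,sqrt( 3 ) , sqrt( 5),sqrt( 7 ),sqrt( 7),pi,3*sqrt ( 2), 6]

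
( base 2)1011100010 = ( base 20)1GI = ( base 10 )738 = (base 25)14D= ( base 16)2e2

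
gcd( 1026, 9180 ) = 54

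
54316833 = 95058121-40741288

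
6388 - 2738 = 3650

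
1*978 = 978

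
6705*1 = 6705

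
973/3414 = 973/3414 = 0.29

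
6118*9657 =59081526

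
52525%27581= 24944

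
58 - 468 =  - 410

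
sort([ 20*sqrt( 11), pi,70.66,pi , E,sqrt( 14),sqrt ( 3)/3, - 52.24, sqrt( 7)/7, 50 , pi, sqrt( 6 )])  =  [ - 52.24,sqrt(7)/7, sqrt (3 )/3, sqrt( 6),E, pi,pi,pi, sqrt( 14) , 50, 20*sqrt(11),70.66 ]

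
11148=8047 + 3101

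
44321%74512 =44321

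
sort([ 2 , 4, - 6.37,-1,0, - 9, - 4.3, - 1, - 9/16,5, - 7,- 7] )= [ - 9,-7, - 7, -6.37,-4.3 , - 1, - 1, - 9/16, 0, 2,4,5 ]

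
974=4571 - 3597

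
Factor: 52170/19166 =3^1*5^1*7^( - 1 )*37^( - 1) * 47^1  =  705/259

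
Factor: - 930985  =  -5^1 *11^1  *16927^1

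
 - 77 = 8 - 85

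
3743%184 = 63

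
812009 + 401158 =1213167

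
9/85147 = 9/85147 =0.00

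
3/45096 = 1/15032 = 0.00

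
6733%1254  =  463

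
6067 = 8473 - 2406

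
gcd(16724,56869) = 37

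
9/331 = 9/331 = 0.03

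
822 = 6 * 137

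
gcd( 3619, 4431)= 7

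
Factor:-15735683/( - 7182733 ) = 137^1*179^(-1 )*40127^( - 1 )*114859^1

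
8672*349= 3026528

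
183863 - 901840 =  - 717977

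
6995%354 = 269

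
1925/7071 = 1925/7071 = 0.27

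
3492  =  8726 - 5234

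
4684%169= 121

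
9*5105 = 45945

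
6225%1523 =133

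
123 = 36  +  87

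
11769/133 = 11769/133 = 88.49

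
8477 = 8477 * 1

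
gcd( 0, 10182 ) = 10182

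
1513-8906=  - 7393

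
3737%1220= 77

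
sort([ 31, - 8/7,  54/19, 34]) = [  -  8/7,54/19,31, 34 ] 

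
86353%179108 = 86353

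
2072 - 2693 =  - 621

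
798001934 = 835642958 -37641024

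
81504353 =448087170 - 366582817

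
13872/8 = 1734 =1734.00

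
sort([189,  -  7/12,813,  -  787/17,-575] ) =[-575, - 787/17,- 7/12,189,813] 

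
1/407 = 1/407 = 0.00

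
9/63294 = 3/21098  =  0.00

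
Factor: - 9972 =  - 2^2*3^2*277^1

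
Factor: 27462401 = 27462401^1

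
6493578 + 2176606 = 8670184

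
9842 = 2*4921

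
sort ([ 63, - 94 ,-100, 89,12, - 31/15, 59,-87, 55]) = [ - 100,- 94, - 87, - 31/15, 12,55,59,63,89]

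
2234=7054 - 4820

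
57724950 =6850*8427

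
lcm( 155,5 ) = 155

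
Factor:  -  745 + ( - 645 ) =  - 1390 = -2^1 *5^1*139^1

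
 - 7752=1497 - 9249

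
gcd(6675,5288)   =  1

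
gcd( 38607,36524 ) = 1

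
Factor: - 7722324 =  - 2^2*3^3*71503^1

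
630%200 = 30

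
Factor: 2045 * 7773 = 15895785=3^1*5^1 * 409^1 * 2591^1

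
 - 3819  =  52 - 3871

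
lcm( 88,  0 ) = 0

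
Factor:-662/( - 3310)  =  1/5 =5^( - 1)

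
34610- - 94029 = 128639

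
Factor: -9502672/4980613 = - 2^4*11^( - 1)*101^(- 1)*233^1*2549^1*4483^( - 1)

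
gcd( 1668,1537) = 1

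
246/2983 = 246/2983 = 0.08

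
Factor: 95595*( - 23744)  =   - 2269807680 = - 2^6*3^1*5^1*7^1 *53^1 * 6373^1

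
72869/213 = 72869/213 = 342.11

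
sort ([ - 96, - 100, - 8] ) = [-100,-96 , - 8 ] 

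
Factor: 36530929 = 36530929^1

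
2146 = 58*37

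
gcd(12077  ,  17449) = 1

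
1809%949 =860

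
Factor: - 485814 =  - 2^1*3^1*7^1*43^1 * 269^1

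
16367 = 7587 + 8780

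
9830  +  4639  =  14469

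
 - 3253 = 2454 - 5707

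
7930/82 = 3965/41 = 96.71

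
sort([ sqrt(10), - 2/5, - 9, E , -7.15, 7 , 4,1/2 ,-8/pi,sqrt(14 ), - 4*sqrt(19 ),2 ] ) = [ - 4*sqrt(19), - 9, - 7.15, - 8/pi,- 2/5, 1/2, 2 , E,sqrt(10),  sqrt ( 14 ), 4, 7 ]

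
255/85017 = 5/1667 = 0.00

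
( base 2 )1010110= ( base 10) 86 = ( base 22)3K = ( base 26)38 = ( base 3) 10012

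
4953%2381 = 191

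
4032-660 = 3372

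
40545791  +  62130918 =102676709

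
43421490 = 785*55314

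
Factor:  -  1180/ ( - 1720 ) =2^( - 1)*43^(-1 )*59^1   =  59/86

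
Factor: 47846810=2^1*5^1*11^1*29^1*53^1*283^1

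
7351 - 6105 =1246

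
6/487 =6/487= 0.01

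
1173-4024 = - 2851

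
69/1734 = 23/578 = 0.04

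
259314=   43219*6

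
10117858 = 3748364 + 6369494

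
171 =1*171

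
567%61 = 18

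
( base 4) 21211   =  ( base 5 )4423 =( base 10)613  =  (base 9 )751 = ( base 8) 1145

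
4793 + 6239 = 11032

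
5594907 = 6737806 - 1142899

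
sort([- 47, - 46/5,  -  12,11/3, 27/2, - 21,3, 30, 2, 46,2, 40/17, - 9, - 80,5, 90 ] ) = [ - 80,-47, - 21, - 12,  -  46/5, - 9,2,2, 40/17,3, 11/3,5 , 27/2, 30, 46,  90 ]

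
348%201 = 147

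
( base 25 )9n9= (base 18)112h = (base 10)6209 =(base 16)1841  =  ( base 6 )44425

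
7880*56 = 441280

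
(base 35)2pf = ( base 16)d0c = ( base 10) 3340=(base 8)6414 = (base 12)1b24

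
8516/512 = 2129/128=16.63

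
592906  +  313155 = 906061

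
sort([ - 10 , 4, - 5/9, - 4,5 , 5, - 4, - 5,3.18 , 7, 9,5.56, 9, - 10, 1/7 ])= [ - 10, - 10, - 5 , - 4,  -  4, - 5/9,1/7, 3.18,4,  5,  5, 5.56,7, 9, 9]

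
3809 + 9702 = 13511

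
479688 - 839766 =  -  360078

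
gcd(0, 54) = 54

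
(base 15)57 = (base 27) 31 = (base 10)82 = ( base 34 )2e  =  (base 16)52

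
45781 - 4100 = 41681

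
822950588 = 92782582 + 730168006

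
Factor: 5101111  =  521^1*9791^1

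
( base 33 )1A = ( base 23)1k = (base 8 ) 53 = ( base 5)133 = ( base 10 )43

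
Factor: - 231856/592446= - 344/879 = - 2^3*3^( - 1)*43^1*293^( - 1)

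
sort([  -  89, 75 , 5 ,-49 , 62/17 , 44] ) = [-89, - 49,62/17  ,  5, 44,75]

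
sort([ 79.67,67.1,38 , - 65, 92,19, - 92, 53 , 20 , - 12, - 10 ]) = [- 92,-65,  -  12,-10,  19,20,38,53,67.1,79.67,92 ] 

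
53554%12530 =3434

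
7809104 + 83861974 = 91671078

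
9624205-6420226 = 3203979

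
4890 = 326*15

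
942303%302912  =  33567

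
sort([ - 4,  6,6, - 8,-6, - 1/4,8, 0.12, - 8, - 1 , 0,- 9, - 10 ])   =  [ - 10, - 9, - 8,  -  8,  -  6, - 4, - 1, - 1/4,0 , 0.12,6,6, 8 ] 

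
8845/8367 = 8845/8367 =1.06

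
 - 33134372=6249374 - 39383746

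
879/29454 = 293/9818 = 0.03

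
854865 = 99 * 8635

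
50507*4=202028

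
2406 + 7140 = 9546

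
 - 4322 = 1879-6201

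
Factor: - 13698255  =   - 3^1*5^1*913217^1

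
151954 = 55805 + 96149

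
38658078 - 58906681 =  - 20248603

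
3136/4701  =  3136/4701 = 0.67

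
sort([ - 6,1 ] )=[ - 6, 1] 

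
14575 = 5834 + 8741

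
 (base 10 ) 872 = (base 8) 1550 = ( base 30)T2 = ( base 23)1el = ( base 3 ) 1012022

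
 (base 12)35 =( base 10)41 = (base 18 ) 25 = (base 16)29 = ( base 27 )1E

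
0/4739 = 0 =0.00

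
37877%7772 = 6789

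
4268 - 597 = 3671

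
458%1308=458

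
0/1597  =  0 = 0.00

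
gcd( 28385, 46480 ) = 35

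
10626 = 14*759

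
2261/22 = 102 + 17/22 = 102.77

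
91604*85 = 7786340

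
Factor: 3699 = 3^3 * 137^1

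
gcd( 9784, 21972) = 4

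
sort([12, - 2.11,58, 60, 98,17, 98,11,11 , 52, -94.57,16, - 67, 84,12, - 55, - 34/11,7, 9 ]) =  [ - 94.57 , - 67, - 55, - 34/11,-2.11,7, 9,11,11,12,12,16,17, 52,58, 60,  84,98,98]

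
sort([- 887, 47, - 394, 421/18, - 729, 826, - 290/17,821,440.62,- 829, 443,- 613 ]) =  [-887, - 829, - 729,- 613  , - 394,-290/17,421/18, 47,440.62, 443,  821, 826]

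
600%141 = 36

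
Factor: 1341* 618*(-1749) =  - 2^1*3^4*11^1* 53^1*103^1*149^1 =-1449462762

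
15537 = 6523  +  9014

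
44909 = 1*44909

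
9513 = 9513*1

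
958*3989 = 3821462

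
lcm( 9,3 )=9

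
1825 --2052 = 3877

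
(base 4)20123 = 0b1000011011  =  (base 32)gr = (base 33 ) GB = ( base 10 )539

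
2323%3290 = 2323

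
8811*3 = 26433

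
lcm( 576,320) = 2880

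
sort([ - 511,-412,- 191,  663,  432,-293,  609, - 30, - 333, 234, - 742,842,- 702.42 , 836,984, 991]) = [ - 742,  -  702.42,-511, - 412,- 333,  -  293 , - 191,  -  30 , 234,432,609, 663,836, 842, 984, 991]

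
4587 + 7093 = 11680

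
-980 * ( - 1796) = 1760080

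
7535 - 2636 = 4899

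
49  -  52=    -3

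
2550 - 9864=  -  7314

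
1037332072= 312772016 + 724560056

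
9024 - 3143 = 5881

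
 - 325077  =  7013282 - 7338359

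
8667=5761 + 2906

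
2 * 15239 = 30478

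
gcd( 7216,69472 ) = 16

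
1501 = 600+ 901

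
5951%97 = 34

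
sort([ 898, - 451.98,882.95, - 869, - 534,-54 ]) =[ - 869, - 534, - 451.98, - 54, 882.95,898]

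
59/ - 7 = - 9 + 4/7 = - 8.43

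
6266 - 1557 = 4709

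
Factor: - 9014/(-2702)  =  7^(-1)*193^ (-1 )*4507^1 = 4507/1351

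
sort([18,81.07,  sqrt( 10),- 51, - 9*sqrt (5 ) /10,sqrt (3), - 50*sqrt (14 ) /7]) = [ - 51, - 50*sqrt( 14)/7,-9*sqrt( 5)/10, sqrt( 3),sqrt( 10), 18, 81.07]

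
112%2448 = 112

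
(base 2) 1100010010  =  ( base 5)11121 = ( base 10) 786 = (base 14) 402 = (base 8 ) 1422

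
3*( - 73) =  - 219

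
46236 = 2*23118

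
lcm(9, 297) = 297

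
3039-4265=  - 1226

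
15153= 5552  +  9601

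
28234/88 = 14117/44 =320.84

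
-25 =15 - 40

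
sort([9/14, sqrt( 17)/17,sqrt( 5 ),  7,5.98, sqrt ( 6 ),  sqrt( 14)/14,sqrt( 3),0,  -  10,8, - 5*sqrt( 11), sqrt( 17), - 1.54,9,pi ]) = [ - 5*sqrt(11),-10,  -  1.54,0, sqrt ( 17) /17, sqrt ( 14)/14,9/14,sqrt(3),sqrt( 5),  sqrt(6), pi, sqrt( 17),5.98 , 7,8, 9]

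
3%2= 1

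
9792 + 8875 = 18667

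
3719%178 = 159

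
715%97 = 36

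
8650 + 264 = 8914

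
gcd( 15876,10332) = 252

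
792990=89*8910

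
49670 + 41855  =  91525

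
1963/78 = 151/6 = 25.17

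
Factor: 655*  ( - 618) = - 404790 =- 2^1*3^1*5^1*103^1  *131^1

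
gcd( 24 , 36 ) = 12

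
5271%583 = 24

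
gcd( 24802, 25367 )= 1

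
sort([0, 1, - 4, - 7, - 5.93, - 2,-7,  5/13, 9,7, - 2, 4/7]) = [-7,-7 , - 5.93, - 4,  -  2,  -  2,0,5/13, 4/7,1, 7 , 9]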